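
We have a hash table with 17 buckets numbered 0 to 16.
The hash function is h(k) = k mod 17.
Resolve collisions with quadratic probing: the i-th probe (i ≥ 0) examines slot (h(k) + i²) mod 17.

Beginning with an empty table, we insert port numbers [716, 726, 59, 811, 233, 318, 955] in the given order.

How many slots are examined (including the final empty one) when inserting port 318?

716: h=2 => slot 2
726: h=12 => slot 12
59: h=8 => slot 8
811: h=12, probe 12,13 => slot 13
233: h=12, probe 12,13,16 => slot 16
318: h=12, probe 12,13,16,4 => slot 4
955: h=3 => slot 3
Table: [., ., 716, 955, 318, ., ., ., 59, ., ., ., 726, 811, ., ., 233]

4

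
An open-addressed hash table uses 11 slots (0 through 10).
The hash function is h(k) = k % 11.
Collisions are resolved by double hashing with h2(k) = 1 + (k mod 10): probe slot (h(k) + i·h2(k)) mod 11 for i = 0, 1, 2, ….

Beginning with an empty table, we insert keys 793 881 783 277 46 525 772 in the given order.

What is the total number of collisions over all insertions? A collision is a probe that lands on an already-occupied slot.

4

793: h=1 -> slot 1
881: h=1, h2=2, probe 1,3 -> slot 3
783: h=2 -> slot 2
277: h=2, h2=8, probe 2,10 -> slot 10
46: h=2, h2=7, probe 2,9 -> slot 9
525: h=8 -> slot 8
772: h=2, h2=3, probe 2,5 -> slot 5
Table: [., 793, 783, 881, ., 772, ., ., 525, 46, 277]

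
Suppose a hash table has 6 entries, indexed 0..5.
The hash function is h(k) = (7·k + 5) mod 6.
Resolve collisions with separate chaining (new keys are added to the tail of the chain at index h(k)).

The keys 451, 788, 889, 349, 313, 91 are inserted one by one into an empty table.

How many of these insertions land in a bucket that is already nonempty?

Insert 451: h=0, bucket 0 empty -> new chain.
Insert 788: h=1, bucket 1 empty -> new chain.
Insert 889: h=0, bucket 0 nonempty -> append to chain.
Insert 349: h=0, bucket 0 nonempty -> append to chain.
Insert 313: h=0, bucket 0 nonempty -> append to chain.
Insert 91: h=0, bucket 0 nonempty -> append to chain.
Final buckets:
0: 451 -> 889 -> 349 -> 313 -> 91
1: 788
2: ∅
3: ∅
4: ∅
5: ∅

4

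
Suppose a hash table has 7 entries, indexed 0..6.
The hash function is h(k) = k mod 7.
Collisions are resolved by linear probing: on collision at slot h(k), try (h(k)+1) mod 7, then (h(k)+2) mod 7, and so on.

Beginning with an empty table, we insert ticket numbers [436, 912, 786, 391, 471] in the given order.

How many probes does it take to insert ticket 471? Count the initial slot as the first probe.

Insert 436: h=2, slot 2 empty => index 2.
Insert 912: h=2, slot 2 occupied => index 3.
Insert 786: h=2, slots 2,3 occupied => index 4.
Insert 391: h=6, slot 6 empty => index 6.
Insert 471: h=2, slots 2,3,4 occupied => index 5.
Table: [-, -, 436, 912, 786, 471, 391]

4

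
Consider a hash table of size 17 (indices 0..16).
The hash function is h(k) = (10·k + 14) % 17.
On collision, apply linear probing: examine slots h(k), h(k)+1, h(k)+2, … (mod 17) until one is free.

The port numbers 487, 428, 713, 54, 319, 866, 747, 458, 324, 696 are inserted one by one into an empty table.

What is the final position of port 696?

487: h=5 => slot 5
428: h=10 => slot 10
713: h=4 => slot 4
54: h=10, probe 10,11 => slot 11
319: h=8 => slot 8
866: h=4, probe 4,5,6 => slot 6
747: h=4, probe 4,5,6,7 => slot 7
458: h=4, probe 4,5,6,7,8,9 => slot 9
324: h=7, probe 7,8,9,10,11,12 => slot 12
696: h=4, probe 4,5,6,7,8,9,10,11,12,13 => slot 13
Table: [—, —, —, —, 713, 487, 866, 747, 319, 458, 428, 54, 324, 696, —, —, —]

13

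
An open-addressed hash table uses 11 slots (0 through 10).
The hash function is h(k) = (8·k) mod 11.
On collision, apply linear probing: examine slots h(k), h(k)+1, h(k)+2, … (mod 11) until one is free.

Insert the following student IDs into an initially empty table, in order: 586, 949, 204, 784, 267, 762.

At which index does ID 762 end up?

586 hashes to 2; slot 2 is free -> place at 2.
949 hashes to 2; 2 taken -> place at 3.
204 hashes to 4; slot 4 is free -> place at 4.
784 hashes to 2; 2,3,4 taken -> place at 5.
267 hashes to 2; 2,3,4,5 taken -> place at 6.
762 hashes to 2; 2,3,4,5,6 taken -> place at 7.
Table: [—, —, 586, 949, 204, 784, 267, 762, —, —, —]

7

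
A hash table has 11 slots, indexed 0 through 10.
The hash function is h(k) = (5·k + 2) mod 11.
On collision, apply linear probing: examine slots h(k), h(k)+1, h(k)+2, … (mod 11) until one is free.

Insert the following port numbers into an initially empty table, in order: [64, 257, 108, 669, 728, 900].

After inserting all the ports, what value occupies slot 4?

108

64 hashes to 3; slot 3 is free → place at 3.
257 hashes to 0; slot 0 is free → place at 0.
108 hashes to 3; 3 taken → place at 4.
669 hashes to 3; 3,4 taken → place at 5.
728 hashes to 1; slot 1 is free → place at 1.
900 hashes to 3; 3,4,5 taken → place at 6.
Table: [257, 728, —, 64, 108, 669, 900, —, —, —, —]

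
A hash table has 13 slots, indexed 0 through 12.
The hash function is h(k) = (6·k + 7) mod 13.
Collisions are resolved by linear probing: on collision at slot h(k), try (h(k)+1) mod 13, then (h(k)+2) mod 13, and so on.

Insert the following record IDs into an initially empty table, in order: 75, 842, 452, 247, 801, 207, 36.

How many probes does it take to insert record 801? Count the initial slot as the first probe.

3

Insert 75: h=2, slot 2 empty => index 2.
Insert 842: h=2, slot 2 occupied => index 3.
Insert 452: h=2, slots 2,3 occupied => index 4.
Insert 247: h=7, slot 7 empty => index 7.
Insert 801: h=3, slots 3,4 occupied => index 5.
Insert 207: h=1, slot 1 empty => index 1.
Insert 36: h=2, slots 2,3,4,5 occupied => index 6.
Table: [∅, 207, 75, 842, 452, 801, 36, 247, ∅, ∅, ∅, ∅, ∅]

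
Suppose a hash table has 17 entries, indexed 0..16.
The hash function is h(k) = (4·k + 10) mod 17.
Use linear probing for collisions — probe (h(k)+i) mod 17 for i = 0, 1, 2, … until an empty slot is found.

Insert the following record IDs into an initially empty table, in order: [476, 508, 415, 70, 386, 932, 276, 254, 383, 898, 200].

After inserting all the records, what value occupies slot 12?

383

476: h=10 → slot 10
508: h=2 → slot 2
415: h=4 → slot 4
70: h=1 → slot 1
386: h=7 → slot 7
932: h=15 → slot 15
276: h=9 → slot 9
254: h=6 → slot 6
383: h=12 → slot 12
898: h=15, probe 15,16 → slot 16
200: h=11 → slot 11
Table: [., 70, 508, ., 415, ., 254, 386, ., 276, 476, 200, 383, ., ., 932, 898]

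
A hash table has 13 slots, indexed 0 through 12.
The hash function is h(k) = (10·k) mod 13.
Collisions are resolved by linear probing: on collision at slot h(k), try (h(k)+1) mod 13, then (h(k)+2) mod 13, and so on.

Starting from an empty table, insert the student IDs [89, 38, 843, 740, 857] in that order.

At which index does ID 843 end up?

7

89 hashes to 6; slot 6 is free -> place at 6.
38 hashes to 3; slot 3 is free -> place at 3.
843 hashes to 6; 6 taken -> place at 7.
740 hashes to 3; 3 taken -> place at 4.
857 hashes to 3; 3,4 taken -> place at 5.
Table: [., ., ., 38, 740, 857, 89, 843, ., ., ., ., .]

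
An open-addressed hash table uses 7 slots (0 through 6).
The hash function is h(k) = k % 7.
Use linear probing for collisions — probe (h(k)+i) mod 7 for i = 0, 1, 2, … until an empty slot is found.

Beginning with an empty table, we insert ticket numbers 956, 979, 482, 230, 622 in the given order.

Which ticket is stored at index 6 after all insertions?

Insert 956: h=4, slot 4 empty => index 4.
Insert 979: h=6, slot 6 empty => index 6.
Insert 482: h=6, slot 6 occupied => index 0.
Insert 230: h=6, slots 6,0 occupied => index 1.
Insert 622: h=6, slots 6,0,1 occupied => index 2.
Table: [482, 230, 622, ., 956, ., 979]

979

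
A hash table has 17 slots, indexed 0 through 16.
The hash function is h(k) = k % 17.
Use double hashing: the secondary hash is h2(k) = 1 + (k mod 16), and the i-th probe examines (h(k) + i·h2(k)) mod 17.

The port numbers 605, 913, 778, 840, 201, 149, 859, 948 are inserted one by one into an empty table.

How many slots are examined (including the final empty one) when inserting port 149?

2

Insert 605: h=10, slot 10 empty -> index 10.
Insert 913: h=12, slot 12 empty -> index 12.
Insert 778: h=13, slot 13 empty -> index 13.
Insert 840: h=7, slot 7 empty -> index 7.
Insert 201: h=14, slot 14 empty -> index 14.
Insert 149: h=13, h2=6, slot 13 occupied -> index 2.
Insert 859: h=9, slot 9 empty -> index 9.
Insert 948: h=13, h2=5, slot 13 occupied -> index 1.
Table: [_, 948, 149, _, _, _, _, 840, _, 859, 605, _, 913, 778, 201, _, _]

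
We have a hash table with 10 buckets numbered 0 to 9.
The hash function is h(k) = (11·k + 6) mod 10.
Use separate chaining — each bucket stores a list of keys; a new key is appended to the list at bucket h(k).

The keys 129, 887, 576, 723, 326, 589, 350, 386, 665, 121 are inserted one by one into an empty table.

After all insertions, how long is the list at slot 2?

129 -> bucket 5
887 -> bucket 3
576 -> bucket 2
723 -> bucket 9
326 -> bucket 2 (collision)
589 -> bucket 5 (collision)
350 -> bucket 6
386 -> bucket 2 (collision)
665 -> bucket 1
121 -> bucket 7
Final buckets:
0: ∅
1: 665
2: 576 -> 326 -> 386
3: 887
4: ∅
5: 129 -> 589
6: 350
7: 121
8: ∅
9: 723

3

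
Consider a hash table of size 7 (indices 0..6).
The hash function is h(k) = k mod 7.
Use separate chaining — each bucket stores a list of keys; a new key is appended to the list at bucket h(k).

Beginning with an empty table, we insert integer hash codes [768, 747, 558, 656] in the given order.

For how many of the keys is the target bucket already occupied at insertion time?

3

Insert 768: h=5, bucket 5 empty -> new chain.
Insert 747: h=5, bucket 5 nonempty -> append to chain.
Insert 558: h=5, bucket 5 nonempty -> append to chain.
Insert 656: h=5, bucket 5 nonempty -> append to chain.
Final buckets:
0: .
1: .
2: .
3: .
4: .
5: 768 -> 747 -> 558 -> 656
6: .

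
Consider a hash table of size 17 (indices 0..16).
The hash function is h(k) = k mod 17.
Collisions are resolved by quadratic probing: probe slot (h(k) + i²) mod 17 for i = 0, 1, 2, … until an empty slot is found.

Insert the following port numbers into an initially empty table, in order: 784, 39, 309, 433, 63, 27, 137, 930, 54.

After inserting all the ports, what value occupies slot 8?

433

784 hashes to 2; slot 2 is free → place at 2.
39 hashes to 5; slot 5 is free → place at 5.
309 hashes to 3; slot 3 is free → place at 3.
433 hashes to 8; slot 8 is free → place at 8.
63 hashes to 12; slot 12 is free → place at 12.
27 hashes to 10; slot 10 is free → place at 10.
137 hashes to 1; slot 1 is free → place at 1.
930 hashes to 12; 12 taken → place at 13.
54 hashes to 3; 3 taken → place at 4.
Table: [-, 137, 784, 309, 54, 39, -, -, 433, -, 27, -, 63, 930, -, -, -]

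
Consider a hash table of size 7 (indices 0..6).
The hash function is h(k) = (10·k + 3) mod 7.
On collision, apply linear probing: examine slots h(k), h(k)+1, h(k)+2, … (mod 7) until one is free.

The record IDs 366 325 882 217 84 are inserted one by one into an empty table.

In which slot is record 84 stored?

6

Insert 366: h=2, slot 2 empty => index 2.
Insert 325: h=5, slot 5 empty => index 5.
Insert 882: h=3, slot 3 empty => index 3.
Insert 217: h=3, slot 3 occupied => index 4.
Insert 84: h=3, slots 3,4,5 occupied => index 6.
Table: [—, —, 366, 882, 217, 325, 84]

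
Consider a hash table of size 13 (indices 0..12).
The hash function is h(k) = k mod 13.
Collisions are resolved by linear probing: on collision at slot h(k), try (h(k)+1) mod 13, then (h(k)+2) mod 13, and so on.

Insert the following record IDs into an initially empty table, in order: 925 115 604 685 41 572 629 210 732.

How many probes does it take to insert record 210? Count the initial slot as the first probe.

925: h=2 -> slot 2
115: h=11 -> slot 11
604: h=6 -> slot 6
685: h=9 -> slot 9
41: h=2, probe 2,3 -> slot 3
572: h=0 -> slot 0
629: h=5 -> slot 5
210: h=2, probe 2,3,4 -> slot 4
732: h=4, probe 4,5,6,7 -> slot 7
Table: [572, ., 925, 41, 210, 629, 604, 732, ., 685, ., 115, .]

3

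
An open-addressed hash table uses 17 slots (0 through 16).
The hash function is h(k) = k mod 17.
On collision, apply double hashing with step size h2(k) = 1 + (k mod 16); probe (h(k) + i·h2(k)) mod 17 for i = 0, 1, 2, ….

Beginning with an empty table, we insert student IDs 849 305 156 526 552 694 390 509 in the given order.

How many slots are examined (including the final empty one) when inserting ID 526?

2

Insert 849: h=16, slot 16 empty → index 16.
Insert 305: h=16, h2=2, slot 16 occupied → index 1.
Insert 156: h=3, slot 3 empty → index 3.
Insert 526: h=16, h2=15, slot 16 occupied → index 14.
Insert 552: h=8, slot 8 empty → index 8.
Insert 694: h=14, h2=7, slot 14 occupied → index 4.
Insert 390: h=16, h2=7, slot 16 occupied → index 6.
Insert 509: h=16, h2=14, slot 16 occupied → index 13.
Table: [-, 305, -, 156, 694, -, 390, -, 552, -, -, -, -, 509, 526, -, 849]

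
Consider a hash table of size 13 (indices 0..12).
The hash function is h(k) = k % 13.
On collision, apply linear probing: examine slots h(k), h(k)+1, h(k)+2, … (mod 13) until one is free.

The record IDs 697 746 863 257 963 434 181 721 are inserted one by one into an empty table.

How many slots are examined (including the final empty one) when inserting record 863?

Insert 697: h=8, slot 8 empty → index 8.
Insert 746: h=5, slot 5 empty → index 5.
Insert 863: h=5, slot 5 occupied → index 6.
Insert 257: h=10, slot 10 empty → index 10.
Insert 963: h=1, slot 1 empty → index 1.
Insert 434: h=5, slots 5,6 occupied → index 7.
Insert 181: h=12, slot 12 empty → index 12.
Insert 721: h=6, slots 6,7,8 occupied → index 9.
Table: [∅, 963, ∅, ∅, ∅, 746, 863, 434, 697, 721, 257, ∅, 181]

2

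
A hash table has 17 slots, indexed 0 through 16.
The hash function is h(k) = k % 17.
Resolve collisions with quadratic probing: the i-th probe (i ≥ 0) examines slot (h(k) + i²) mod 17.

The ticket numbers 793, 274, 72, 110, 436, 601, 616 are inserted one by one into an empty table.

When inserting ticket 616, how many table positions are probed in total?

2

793 hashes to 11; slot 11 is free -> place at 11.
274 hashes to 2; slot 2 is free -> place at 2.
72 hashes to 4; slot 4 is free -> place at 4.
110 hashes to 8; slot 8 is free -> place at 8.
436 hashes to 11; 11 taken -> place at 12.
601 hashes to 6; slot 6 is free -> place at 6.
616 hashes to 4; 4 taken -> place at 5.
Table: [_, _, 274, _, 72, 616, 601, _, 110, _, _, 793, 436, _, _, _, _]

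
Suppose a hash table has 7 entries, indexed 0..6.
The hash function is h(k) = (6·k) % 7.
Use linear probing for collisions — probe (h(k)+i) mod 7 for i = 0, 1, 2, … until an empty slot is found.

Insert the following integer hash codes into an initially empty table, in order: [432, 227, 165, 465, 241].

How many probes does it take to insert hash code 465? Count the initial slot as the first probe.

432: h=2 → slot 2
227: h=4 → slot 4
165: h=3 → slot 3
465: h=4, probe 4,5 → slot 5
241: h=4, probe 4,5,6 → slot 6
Table: [., ., 432, 165, 227, 465, 241]

2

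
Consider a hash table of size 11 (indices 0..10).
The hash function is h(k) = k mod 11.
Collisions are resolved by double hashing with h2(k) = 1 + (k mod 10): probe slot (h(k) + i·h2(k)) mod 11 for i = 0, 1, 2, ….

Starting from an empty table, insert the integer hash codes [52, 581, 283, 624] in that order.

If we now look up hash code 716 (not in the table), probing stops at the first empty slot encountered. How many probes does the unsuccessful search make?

52: h=8 → slot 8
581: h=9 → slot 9
283: h=8, h2=4, probe 8,1 → slot 1
624: h=8, h2=5, probe 8,2 → slot 2
Table: [∅, 283, 624, ∅, ∅, ∅, ∅, ∅, 52, 581, ∅]
Lookup 716: h=1, h2=7, probe 1,8,4 → slot 4 empty, not found.

3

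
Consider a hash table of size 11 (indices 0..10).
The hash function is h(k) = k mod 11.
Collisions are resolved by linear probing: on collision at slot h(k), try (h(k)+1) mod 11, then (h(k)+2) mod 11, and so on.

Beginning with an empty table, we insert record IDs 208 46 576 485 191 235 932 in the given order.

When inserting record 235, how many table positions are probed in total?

208: h=10 => slot 10
46: h=2 => slot 2
576: h=4 => slot 4
485: h=1 => slot 1
191: h=4, probe 4,5 => slot 5
235: h=4, probe 4,5,6 => slot 6
932: h=8 => slot 8
Table: [-, 485, 46, -, 576, 191, 235, -, 932, -, 208]

3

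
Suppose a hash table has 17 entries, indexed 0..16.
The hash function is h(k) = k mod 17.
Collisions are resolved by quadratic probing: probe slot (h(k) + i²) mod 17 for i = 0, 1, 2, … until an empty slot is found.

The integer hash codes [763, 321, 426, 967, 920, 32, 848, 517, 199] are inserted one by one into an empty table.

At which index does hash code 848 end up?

14

763: h=15 => slot 15
321: h=15, probe 15,16 => slot 16
426: h=1 => slot 1
967: h=15, probe 15,16,2 => slot 2
920: h=2, probe 2,3 => slot 3
32: h=15, probe 15,16,2,7 => slot 7
848: h=15, probe 15,16,2,7,14 => slot 14
517: h=7, probe 7,8 => slot 8
199: h=12 => slot 12
Table: [∅, 426, 967, 920, ∅, ∅, ∅, 32, 517, ∅, ∅, ∅, 199, ∅, 848, 763, 321]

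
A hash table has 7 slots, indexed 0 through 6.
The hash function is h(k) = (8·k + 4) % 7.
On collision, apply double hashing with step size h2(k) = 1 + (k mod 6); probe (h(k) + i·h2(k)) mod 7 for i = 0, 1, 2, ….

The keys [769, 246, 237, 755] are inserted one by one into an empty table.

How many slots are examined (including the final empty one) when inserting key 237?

2

Insert 769: h=3, slot 3 empty → index 3.
Insert 246: h=5, slot 5 empty → index 5.
Insert 237: h=3, h2=4, slot 3 occupied → index 0.
Insert 755: h=3, h2=6, slot 3 occupied → index 2.
Table: [237, —, 755, 769, —, 246, —]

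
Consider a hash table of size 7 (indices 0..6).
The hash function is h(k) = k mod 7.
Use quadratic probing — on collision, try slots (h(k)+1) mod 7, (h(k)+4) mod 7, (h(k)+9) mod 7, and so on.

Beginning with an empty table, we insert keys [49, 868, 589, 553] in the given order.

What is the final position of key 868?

1

49 hashes to 0; slot 0 is free → place at 0.
868 hashes to 0; 0 taken → place at 1.
589 hashes to 1; 1 taken → place at 2.
553 hashes to 0; 0,1 taken → place at 4.
Table: [49, 868, 589, -, 553, -, -]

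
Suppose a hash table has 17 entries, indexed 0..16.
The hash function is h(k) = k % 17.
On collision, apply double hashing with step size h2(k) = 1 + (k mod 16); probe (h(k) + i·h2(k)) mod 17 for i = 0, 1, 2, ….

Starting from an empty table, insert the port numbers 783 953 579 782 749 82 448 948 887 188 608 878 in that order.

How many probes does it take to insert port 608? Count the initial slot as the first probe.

4

Insert 783: h=1, slot 1 empty -> index 1.
Insert 953: h=1, h2=10, slot 1 occupied -> index 11.
Insert 579: h=1, h2=4, slot 1 occupied -> index 5.
Insert 782: h=0, slot 0 empty -> index 0.
Insert 749: h=1, h2=14, slot 1 occupied -> index 15.
Insert 82: h=14, slot 14 empty -> index 14.
Insert 448: h=6, slot 6 empty -> index 6.
Insert 948: h=13, slot 13 empty -> index 13.
Insert 887: h=3, slot 3 empty -> index 3.
Insert 188: h=1, h2=13, slots 1,14 occupied -> index 10.
Insert 608: h=13, h2=1, slots 13,14,15 occupied -> index 16.
Insert 878: h=11, h2=15, slot 11 occupied -> index 9.
Table: [782, 783, —, 887, —, 579, 448, —, —, 878, 188, 953, —, 948, 82, 749, 608]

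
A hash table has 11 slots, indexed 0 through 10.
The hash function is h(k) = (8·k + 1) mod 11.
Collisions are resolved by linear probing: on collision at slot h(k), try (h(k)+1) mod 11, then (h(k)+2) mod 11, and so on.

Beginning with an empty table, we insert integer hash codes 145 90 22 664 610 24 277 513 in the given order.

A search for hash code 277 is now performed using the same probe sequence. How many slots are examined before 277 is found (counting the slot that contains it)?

5

145 hashes to 6; slot 6 is free -> place at 6.
90 hashes to 6; 6 taken -> place at 7.
22 hashes to 1; slot 1 is free -> place at 1.
664 hashes to 0; slot 0 is free -> place at 0.
610 hashes to 8; slot 8 is free -> place at 8.
24 hashes to 6; 6,7,8 taken -> place at 9.
277 hashes to 6; 6,7,8,9 taken -> place at 10.
513 hashes to 2; slot 2 is free -> place at 2.
Table: [664, 22, 513, _, _, _, 145, 90, 610, 24, 277]
Lookup 277: h=6, probe 6,7,8,9,10 → found at 10.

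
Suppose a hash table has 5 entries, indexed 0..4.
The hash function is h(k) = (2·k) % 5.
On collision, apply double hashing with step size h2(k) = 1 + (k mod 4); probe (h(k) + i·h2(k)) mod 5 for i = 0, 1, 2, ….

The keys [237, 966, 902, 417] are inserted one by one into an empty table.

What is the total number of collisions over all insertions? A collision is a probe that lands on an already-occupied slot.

3

237 hashes to 4; slot 4 is free => place at 4.
966 hashes to 2; slot 2 is free => place at 2.
902 hashes to 4, h2=3; 4,2 taken => place at 0.
417 hashes to 4, h2=2; 4 taken => place at 1.
Table: [902, 417, 966, —, 237]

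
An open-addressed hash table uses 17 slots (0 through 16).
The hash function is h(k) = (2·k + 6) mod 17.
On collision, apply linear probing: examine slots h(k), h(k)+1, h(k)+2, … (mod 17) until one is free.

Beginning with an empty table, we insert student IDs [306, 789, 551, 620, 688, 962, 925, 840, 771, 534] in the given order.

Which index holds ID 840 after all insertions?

Insert 306: h=6, slot 6 empty => index 6.
Insert 789: h=3, slot 3 empty => index 3.
Insert 551: h=3, slot 3 occupied => index 4.
Insert 620: h=5, slot 5 empty => index 5.
Insert 688: h=5, slots 5,6 occupied => index 7.
Insert 962: h=9, slot 9 empty => index 9.
Insert 925: h=3, slots 3,4,5,6,7 occupied => index 8.
Insert 840: h=3, slots 3,4,5,6,7,8,9 occupied => index 10.
Insert 771: h=1, slot 1 empty => index 1.
Insert 534: h=3, slots 3,4,5,6,7,8,9,10 occupied => index 11.
Table: [., 771, ., 789, 551, 620, 306, 688, 925, 962, 840, 534, ., ., ., ., .]

10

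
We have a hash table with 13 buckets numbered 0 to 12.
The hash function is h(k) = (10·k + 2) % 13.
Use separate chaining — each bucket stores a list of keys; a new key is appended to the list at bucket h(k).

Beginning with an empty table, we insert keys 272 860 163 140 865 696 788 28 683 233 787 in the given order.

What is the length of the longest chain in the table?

5

272 → bucket 5
860 → bucket 9
163 → bucket 7
140 → bucket 11
865 → bucket 7 (collision)
696 → bucket 7 (collision)
788 → bucket 4
28 → bucket 9 (collision)
683 → bucket 7 (collision)
233 → bucket 5 (collision)
787 → bucket 7 (collision)
Final buckets:
0: .
1: .
2: .
3: .
4: 788
5: 272 -> 233
6: .
7: 163 -> 865 -> 696 -> 683 -> 787
8: .
9: 860 -> 28
10: .
11: 140
12: .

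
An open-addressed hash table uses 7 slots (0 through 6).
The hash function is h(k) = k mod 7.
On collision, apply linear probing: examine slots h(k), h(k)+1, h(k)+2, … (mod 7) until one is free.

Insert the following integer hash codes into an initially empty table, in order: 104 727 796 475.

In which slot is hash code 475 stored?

104: h=6 → slot 6
727: h=6, probe 6,0 → slot 0
796: h=5 → slot 5
475: h=6, probe 6,0,1 → slot 1
Table: [727, 475, -, -, -, 796, 104]

1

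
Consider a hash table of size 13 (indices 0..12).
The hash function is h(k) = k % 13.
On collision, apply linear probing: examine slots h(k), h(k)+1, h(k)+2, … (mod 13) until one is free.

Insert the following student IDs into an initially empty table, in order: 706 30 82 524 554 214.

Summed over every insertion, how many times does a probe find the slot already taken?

9

Insert 706: h=4, slot 4 empty -> index 4.
Insert 30: h=4, slot 4 occupied -> index 5.
Insert 82: h=4, slots 4,5 occupied -> index 6.
Insert 524: h=4, slots 4,5,6 occupied -> index 7.
Insert 554: h=8, slot 8 empty -> index 8.
Insert 214: h=6, slots 6,7,8 occupied -> index 9.
Table: [∅, ∅, ∅, ∅, 706, 30, 82, 524, 554, 214, ∅, ∅, ∅]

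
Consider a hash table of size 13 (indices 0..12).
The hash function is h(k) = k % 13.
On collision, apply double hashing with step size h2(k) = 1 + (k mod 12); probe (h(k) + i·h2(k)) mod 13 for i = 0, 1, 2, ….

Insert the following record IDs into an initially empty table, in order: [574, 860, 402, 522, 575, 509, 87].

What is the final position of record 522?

9

574 hashes to 2; slot 2 is free → place at 2.
860 hashes to 2, h2=9; 2 taken → place at 11.
402 hashes to 12; slot 12 is free → place at 12.
522 hashes to 2, h2=7; 2 taken → place at 9.
575 hashes to 3; slot 3 is free → place at 3.
509 hashes to 2, h2=6; 2 taken → place at 8.
87 hashes to 9, h2=4; 9 taken → place at 0.
Table: [87, —, 574, 575, —, —, —, —, 509, 522, —, 860, 402]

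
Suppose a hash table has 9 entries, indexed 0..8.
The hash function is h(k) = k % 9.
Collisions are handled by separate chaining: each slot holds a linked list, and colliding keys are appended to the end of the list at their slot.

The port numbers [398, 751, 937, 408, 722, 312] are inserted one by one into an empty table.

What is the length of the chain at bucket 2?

Insert 398: h=2, bucket 2 empty → new chain.
Insert 751: h=4, bucket 4 empty → new chain.
Insert 937: h=1, bucket 1 empty → new chain.
Insert 408: h=3, bucket 3 empty → new chain.
Insert 722: h=2, bucket 2 nonempty → append to chain.
Insert 312: h=6, bucket 6 empty → new chain.
Final buckets:
0: —
1: 937
2: 398 -> 722
3: 408
4: 751
5: —
6: 312
7: —
8: —

2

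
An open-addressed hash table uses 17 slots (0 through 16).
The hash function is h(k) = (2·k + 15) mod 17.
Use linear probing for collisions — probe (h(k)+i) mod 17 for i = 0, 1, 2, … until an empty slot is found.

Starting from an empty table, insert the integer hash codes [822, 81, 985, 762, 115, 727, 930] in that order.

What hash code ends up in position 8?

822: h=10 -> slot 10
81: h=7 -> slot 7
985: h=13 -> slot 13
762: h=9 -> slot 9
115: h=7, probe 7,8 -> slot 8
727: h=7, probe 7,8,9,10,11 -> slot 11
930: h=5 -> slot 5
Table: [-, -, -, -, -, 930, -, 81, 115, 762, 822, 727, -, 985, -, -, -]

115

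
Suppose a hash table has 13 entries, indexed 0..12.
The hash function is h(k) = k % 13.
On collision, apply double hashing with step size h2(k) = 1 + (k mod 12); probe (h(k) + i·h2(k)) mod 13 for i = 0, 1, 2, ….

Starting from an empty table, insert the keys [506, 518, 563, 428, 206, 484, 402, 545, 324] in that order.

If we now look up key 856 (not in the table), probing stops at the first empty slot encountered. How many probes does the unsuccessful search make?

6

Insert 506: h=12, slot 12 empty => index 12.
Insert 518: h=11, slot 11 empty => index 11.
Insert 563: h=4, slot 4 empty => index 4.
Insert 428: h=12, h2=9, slot 12 occupied => index 8.
Insert 206: h=11, h2=3, slot 11 occupied => index 1.
Insert 484: h=3, slot 3 empty => index 3.
Insert 402: h=12, h2=7, slot 12 occupied => index 6.
Insert 545: h=12, h2=6, slot 12 occupied => index 5.
Insert 324: h=12, h2=1, slot 12 occupied => index 0.
Table: [324, 206, —, 484, 563, 545, 402, —, 428, —, —, 518, 506]
Lookup 856: h=11, h2=5, probe 11,3,8,0,5,10 → slot 10 empty, not found.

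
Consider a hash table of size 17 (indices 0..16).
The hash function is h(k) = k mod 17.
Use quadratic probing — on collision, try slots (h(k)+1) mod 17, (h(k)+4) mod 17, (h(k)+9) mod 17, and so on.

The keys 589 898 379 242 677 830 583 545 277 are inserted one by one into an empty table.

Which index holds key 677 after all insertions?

589 hashes to 11; slot 11 is free => place at 11.
898 hashes to 14; slot 14 is free => place at 14.
379 hashes to 5; slot 5 is free => place at 5.
242 hashes to 4; slot 4 is free => place at 4.
677 hashes to 14; 14 taken => place at 15.
830 hashes to 14; 14,15 taken => place at 1.
583 hashes to 5; 5 taken => place at 6.
545 hashes to 1; 1 taken => place at 2.
277 hashes to 5; 5,6 taken => place at 9.
Table: [-, 830, 545, -, 242, 379, 583, -, -, 277, -, 589, -, -, 898, 677, -]

15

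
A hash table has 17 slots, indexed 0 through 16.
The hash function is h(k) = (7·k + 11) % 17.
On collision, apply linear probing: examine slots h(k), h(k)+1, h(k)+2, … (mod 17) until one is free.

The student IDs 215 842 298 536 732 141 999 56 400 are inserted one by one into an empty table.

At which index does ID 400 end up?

Insert 215: h=3, slot 3 empty -> index 3.
Insert 842: h=6, slot 6 empty -> index 6.
Insert 298: h=6, slot 6 occupied -> index 7.
Insert 536: h=6, slots 6,7 occupied -> index 8.
Insert 732: h=1, slot 1 empty -> index 1.
Insert 141: h=12, slot 12 empty -> index 12.
Insert 999: h=0, slot 0 empty -> index 0.
Insert 56: h=12, slot 12 occupied -> index 13.
Insert 400: h=6, slots 6,7,8 occupied -> index 9.
Table: [999, 732, ., 215, ., ., 842, 298, 536, 400, ., ., 141, 56, ., ., .]

9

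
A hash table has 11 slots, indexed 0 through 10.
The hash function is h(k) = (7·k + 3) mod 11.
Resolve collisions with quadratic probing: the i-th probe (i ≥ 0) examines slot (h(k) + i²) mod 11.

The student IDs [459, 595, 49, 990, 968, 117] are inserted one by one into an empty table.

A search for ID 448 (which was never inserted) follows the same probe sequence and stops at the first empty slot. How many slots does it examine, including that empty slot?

4

459: h=4 → slot 4
595: h=10 → slot 10
49: h=5 → slot 5
990: h=3 → slot 3
968: h=3, probe 3,4,7 → slot 7
117: h=8 → slot 8
Table: [_, _, _, 990, 459, 49, _, 968, 117, _, 595]
Lookup 448: h=4, probe 4,5,8,2 → slot 2 empty, not found.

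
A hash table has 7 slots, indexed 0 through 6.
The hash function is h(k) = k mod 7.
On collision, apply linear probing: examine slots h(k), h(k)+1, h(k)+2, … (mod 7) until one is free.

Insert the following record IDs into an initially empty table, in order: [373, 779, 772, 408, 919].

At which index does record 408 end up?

5

373: h=2 => slot 2
779: h=2, probe 2,3 => slot 3
772: h=2, probe 2,3,4 => slot 4
408: h=2, probe 2,3,4,5 => slot 5
919: h=2, probe 2,3,4,5,6 => slot 6
Table: [—, —, 373, 779, 772, 408, 919]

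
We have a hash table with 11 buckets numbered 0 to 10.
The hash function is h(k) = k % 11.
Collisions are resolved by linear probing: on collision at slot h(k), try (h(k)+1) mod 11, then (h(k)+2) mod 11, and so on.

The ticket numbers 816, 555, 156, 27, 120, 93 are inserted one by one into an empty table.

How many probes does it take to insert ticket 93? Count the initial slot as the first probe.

3

Insert 816: h=2, slot 2 empty -> index 2.
Insert 555: h=5, slot 5 empty -> index 5.
Insert 156: h=2, slot 2 occupied -> index 3.
Insert 27: h=5, slot 5 occupied -> index 6.
Insert 120: h=10, slot 10 empty -> index 10.
Insert 93: h=5, slots 5,6 occupied -> index 7.
Table: [_, _, 816, 156, _, 555, 27, 93, _, _, 120]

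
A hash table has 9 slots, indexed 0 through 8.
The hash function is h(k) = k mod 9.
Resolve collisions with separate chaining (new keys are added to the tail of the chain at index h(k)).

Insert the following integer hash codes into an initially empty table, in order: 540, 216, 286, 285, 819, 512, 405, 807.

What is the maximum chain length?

Insert 540: h=0, bucket 0 empty -> new chain.
Insert 216: h=0, bucket 0 nonempty -> append to chain.
Insert 286: h=7, bucket 7 empty -> new chain.
Insert 285: h=6, bucket 6 empty -> new chain.
Insert 819: h=0, bucket 0 nonempty -> append to chain.
Insert 512: h=8, bucket 8 empty -> new chain.
Insert 405: h=0, bucket 0 nonempty -> append to chain.
Insert 807: h=6, bucket 6 nonempty -> append to chain.
Final buckets:
0: 540 -> 216 -> 819 -> 405
1: ∅
2: ∅
3: ∅
4: ∅
5: ∅
6: 285 -> 807
7: 286
8: 512

4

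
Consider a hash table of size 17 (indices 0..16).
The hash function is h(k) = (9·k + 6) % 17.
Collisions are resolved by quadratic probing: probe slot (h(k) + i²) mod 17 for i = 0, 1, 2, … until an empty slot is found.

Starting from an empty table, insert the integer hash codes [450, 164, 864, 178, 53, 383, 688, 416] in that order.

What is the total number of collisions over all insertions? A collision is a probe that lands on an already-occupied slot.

450 hashes to 10; slot 10 is free => place at 10.
164 hashes to 3; slot 3 is free => place at 3.
864 hashes to 13; slot 13 is free => place at 13.
178 hashes to 10; 10 taken => place at 11.
53 hashes to 7; slot 7 is free => place at 7.
383 hashes to 2; slot 2 is free => place at 2.
688 hashes to 10; 10,11 taken => place at 14.
416 hashes to 10; 10,11,14,2 taken => place at 9.
Table: [—, —, 383, 164, —, —, —, 53, —, 416, 450, 178, —, 864, 688, —, —]

7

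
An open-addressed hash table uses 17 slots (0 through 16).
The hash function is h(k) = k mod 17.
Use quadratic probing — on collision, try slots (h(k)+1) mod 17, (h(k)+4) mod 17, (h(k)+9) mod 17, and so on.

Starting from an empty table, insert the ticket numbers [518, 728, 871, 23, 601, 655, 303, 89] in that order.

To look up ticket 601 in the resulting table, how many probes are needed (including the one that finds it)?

518 hashes to 8; slot 8 is free => place at 8.
728 hashes to 14; slot 14 is free => place at 14.
871 hashes to 4; slot 4 is free => place at 4.
23 hashes to 6; slot 6 is free => place at 6.
601 hashes to 6; 6 taken => place at 7.
655 hashes to 9; slot 9 is free => place at 9.
303 hashes to 14; 14 taken => place at 15.
89 hashes to 4; 4 taken => place at 5.
Table: [∅, ∅, ∅, ∅, 871, 89, 23, 601, 518, 655, ∅, ∅, ∅, ∅, 728, 303, ∅]
Lookup 601: h=6, probe 6,7 → found at 7.

2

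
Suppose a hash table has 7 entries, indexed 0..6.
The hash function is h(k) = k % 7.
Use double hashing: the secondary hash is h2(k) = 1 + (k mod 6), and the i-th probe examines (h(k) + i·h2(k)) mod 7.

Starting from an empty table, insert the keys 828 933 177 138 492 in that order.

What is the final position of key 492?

4

828: h=2 -> slot 2
933: h=2, h2=4, probe 2,6 -> slot 6
177: h=2, h2=4, probe 2,6,3 -> slot 3
138: h=5 -> slot 5
492: h=2, h2=1, probe 2,3,4 -> slot 4
Table: [∅, ∅, 828, 177, 492, 138, 933]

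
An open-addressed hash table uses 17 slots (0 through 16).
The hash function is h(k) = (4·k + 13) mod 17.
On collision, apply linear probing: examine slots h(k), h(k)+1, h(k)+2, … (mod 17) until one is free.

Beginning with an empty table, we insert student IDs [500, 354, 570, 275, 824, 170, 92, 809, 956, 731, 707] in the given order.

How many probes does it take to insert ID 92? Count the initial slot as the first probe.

500 hashes to 7; slot 7 is free -> place at 7.
354 hashes to 1; slot 1 is free -> place at 1.
570 hashes to 15; slot 15 is free -> place at 15.
275 hashes to 8; slot 8 is free -> place at 8.
824 hashes to 11; slot 11 is free -> place at 11.
170 hashes to 13; slot 13 is free -> place at 13.
92 hashes to 7; 7,8 taken -> place at 9.
809 hashes to 2; slot 2 is free -> place at 2.
956 hashes to 12; slot 12 is free -> place at 12.
731 hashes to 13; 13 taken -> place at 14.
707 hashes to 2; 2 taken -> place at 3.
Table: [∅, 354, 809, 707, ∅, ∅, ∅, 500, 275, 92, ∅, 824, 956, 170, 731, 570, ∅]

3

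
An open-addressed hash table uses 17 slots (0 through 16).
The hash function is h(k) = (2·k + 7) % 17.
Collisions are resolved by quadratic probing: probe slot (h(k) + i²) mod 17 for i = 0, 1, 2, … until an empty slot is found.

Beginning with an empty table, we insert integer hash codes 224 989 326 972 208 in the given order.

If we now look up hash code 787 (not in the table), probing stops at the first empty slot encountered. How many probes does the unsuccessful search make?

224 hashes to 13; slot 13 is free → place at 13.
989 hashes to 13; 13 taken → place at 14.
326 hashes to 13; 13,14 taken → place at 0.
972 hashes to 13; 13,14,0 taken → place at 5.
208 hashes to 15; slot 15 is free → place at 15.
Table: [326, _, _, _, _, 972, _, _, _, _, _, _, _, 224, 989, 208, _]
Lookup 787: h=0, probe 0,1 → slot 1 empty, not found.

2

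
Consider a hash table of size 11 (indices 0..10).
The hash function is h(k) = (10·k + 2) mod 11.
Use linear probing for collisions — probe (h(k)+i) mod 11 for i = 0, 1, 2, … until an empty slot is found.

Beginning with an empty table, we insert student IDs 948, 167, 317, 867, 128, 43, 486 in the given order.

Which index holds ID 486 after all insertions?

2

Insert 948: h=0, slot 0 empty → index 0.
Insert 167: h=0, slot 0 occupied → index 1.
Insert 317: h=4, slot 4 empty → index 4.
Insert 867: h=4, slot 4 occupied → index 5.
Insert 128: h=6, slot 6 empty → index 6.
Insert 43: h=3, slot 3 empty → index 3.
Insert 486: h=0, slots 0,1 occupied → index 2.
Table: [948, 167, 486, 43, 317, 867, 128, -, -, -, -]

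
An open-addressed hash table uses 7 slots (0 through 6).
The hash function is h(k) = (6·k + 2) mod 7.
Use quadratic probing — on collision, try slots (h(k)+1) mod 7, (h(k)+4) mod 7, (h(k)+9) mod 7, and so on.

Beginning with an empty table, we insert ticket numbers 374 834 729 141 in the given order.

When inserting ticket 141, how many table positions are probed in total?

3

Insert 374: h=6, slot 6 empty -> index 6.
Insert 834: h=1, slot 1 empty -> index 1.
Insert 729: h=1, slot 1 occupied -> index 2.
Insert 141: h=1, slots 1,2 occupied -> index 5.
Table: [—, 834, 729, —, —, 141, 374]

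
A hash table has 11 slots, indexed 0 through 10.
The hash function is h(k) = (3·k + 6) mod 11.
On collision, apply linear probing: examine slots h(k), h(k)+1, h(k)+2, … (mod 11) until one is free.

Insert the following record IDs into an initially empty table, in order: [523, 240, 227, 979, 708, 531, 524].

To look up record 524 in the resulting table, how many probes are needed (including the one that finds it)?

4

523 hashes to 2; slot 2 is free => place at 2.
240 hashes to 0; slot 0 is free => place at 0.
227 hashes to 5; slot 5 is free => place at 5.
979 hashes to 6; slot 6 is free => place at 6.
708 hashes to 7; slot 7 is free => place at 7.
531 hashes to 4; slot 4 is free => place at 4.
524 hashes to 5; 5,6,7 taken => place at 8.
Table: [240, ∅, 523, ∅, 531, 227, 979, 708, 524, ∅, ∅]
Lookup 524: h=5, probe 5,6,7,8 → found at 8.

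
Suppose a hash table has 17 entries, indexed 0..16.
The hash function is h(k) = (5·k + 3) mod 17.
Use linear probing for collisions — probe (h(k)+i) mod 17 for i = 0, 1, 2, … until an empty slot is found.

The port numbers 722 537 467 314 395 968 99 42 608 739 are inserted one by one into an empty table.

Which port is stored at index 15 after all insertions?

968

Insert 722: h=9, slot 9 empty → index 9.
Insert 537: h=2, slot 2 empty → index 2.
Insert 467: h=9, slot 9 occupied → index 10.
Insert 314: h=9, slots 9,10 occupied → index 11.
Insert 395: h=6, slot 6 empty → index 6.
Insert 968: h=15, slot 15 empty → index 15.
Insert 99: h=5, slot 5 empty → index 5.
Insert 42: h=9, slots 9,10,11 occupied → index 12.
Insert 608: h=0, slot 0 empty → index 0.
Insert 739: h=9, slots 9,10,11,12 occupied → index 13.
Table: [608, ., 537, ., ., 99, 395, ., ., 722, 467, 314, 42, 739, ., 968, .]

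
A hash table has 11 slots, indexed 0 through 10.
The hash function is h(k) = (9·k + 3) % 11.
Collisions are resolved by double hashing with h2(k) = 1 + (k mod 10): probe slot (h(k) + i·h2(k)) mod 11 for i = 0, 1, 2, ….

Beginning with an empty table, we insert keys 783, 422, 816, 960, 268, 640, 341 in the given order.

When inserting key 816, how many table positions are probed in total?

783 hashes to 10; slot 10 is free -> place at 10.
422 hashes to 6; slot 6 is free -> place at 6.
816 hashes to 10, h2=7; 10,6 taken -> place at 2.
960 hashes to 8; slot 8 is free -> place at 8.
268 hashes to 6, h2=9; 6 taken -> place at 4.
640 hashes to 10, h2=1; 10 taken -> place at 0.
341 hashes to 3; slot 3 is free -> place at 3.
Table: [640, ∅, 816, 341, 268, ∅, 422, ∅, 960, ∅, 783]

3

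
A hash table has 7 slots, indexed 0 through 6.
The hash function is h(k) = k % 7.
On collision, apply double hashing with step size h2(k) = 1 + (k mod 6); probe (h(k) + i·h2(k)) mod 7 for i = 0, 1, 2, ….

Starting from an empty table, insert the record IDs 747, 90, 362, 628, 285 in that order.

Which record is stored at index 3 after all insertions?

628

747: h=5 => slot 5
90: h=6 => slot 6
362: h=5, h2=3, probe 5,1 => slot 1
628: h=5, h2=5, probe 5,3 => slot 3
285: h=5, h2=4, probe 5,2 => slot 2
Table: [., 362, 285, 628, ., 747, 90]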